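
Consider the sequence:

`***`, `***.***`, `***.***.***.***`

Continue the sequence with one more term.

***.***.***.***.***.***.***.***

Every step duplicates the string with '.' between the halves.
So the next term is two copies of ***.***.***.*** with '.' between the halves.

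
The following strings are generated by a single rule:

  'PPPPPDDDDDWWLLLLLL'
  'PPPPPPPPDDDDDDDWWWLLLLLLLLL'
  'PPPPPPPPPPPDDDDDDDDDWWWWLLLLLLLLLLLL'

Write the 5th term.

The n-th term is 3n+2 P's then 2n+3 D's then n+1 W's then 3n+3 L's (n = 1, 2, …).
Setting n = 5 gives 17, 13, 6, 18 characters in each block.

PPPPPPPPPPPPPPPPPDDDDDDDDDDDDDWWWWWWLLLLLLLLLLLLLLLLLL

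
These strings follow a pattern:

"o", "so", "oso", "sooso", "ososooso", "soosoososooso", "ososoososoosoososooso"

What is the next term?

This is a Fibonacci-style word recurrence s(k) = s(k−2)·s(k−1): e.g. o·so = oso.
Continuing: soosoososooso · ososoososoosoososooso gives term 8.

soosoososoosoososoososoosoososooso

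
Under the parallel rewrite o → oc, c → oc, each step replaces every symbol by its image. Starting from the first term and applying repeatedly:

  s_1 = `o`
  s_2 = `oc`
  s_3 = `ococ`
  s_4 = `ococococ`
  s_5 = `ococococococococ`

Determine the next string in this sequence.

Rewriting the 16 symbols of ococococococococ one by one yields oc oc oc oc oc oc oc oc oc oc oc oc oc oc oc oc; concatenated:

ococococococococococococococococ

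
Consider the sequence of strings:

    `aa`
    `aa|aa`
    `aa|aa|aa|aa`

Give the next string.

Every step duplicates the string with '|' between the halves.
One more doubling of aa|aa|aa|aa gives the answer.

aa|aa|aa|aa|aa|aa|aa|aa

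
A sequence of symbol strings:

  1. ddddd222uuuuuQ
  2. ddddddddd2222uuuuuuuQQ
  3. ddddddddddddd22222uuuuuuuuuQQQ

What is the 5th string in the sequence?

ddddddddddddddddddddd2222222uuuuuuuuuuuuuQQQQQ

Term n consists of 4n+1 d's, followed by n+2 2's, followed by 2n+3 u's, followed by n Q's (n = 1, 2, …).
Setting n = 5 gives 21, 7, 13, 5 characters in each block.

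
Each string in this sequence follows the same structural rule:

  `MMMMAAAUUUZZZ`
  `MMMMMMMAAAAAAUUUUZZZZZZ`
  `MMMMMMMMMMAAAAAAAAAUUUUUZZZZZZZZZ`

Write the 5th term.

MMMMMMMMMMMMMMMMAAAAAAAAAAAAAAAUUUUUUUZZZZZZZZZZZZZZZ

Term n consists of 3n+1 M's, followed by 3n A's, followed by n+2 U's, followed by 3n Z's (n = 1, 2, …).
For term 5, n = 5, so the run lengths are 16, 15, 7, 15.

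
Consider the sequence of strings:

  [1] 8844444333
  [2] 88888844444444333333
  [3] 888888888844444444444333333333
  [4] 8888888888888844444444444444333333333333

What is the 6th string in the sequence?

Each string has the form 8^{4n-2} 4^{3n+2} 3^{3n} (n = 1, 2, …).
For term 6, n = 6, so the run lengths are 22, 20, 18.

888888888888888888888844444444444444444444333333333333333333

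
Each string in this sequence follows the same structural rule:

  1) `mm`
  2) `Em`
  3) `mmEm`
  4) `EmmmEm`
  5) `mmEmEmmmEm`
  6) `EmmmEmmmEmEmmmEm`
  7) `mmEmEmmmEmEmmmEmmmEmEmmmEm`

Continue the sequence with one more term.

Each term (from the third on) is the two preceding terms concatenated in order: term 3 = mm·Em = mmEm.
Continuing: EmmmEmmmEmEmmmEm · mmEmEmmmEmEmmmEmmmEmEmmmEm gives term 8.

EmmmEmmmEmEmmmEmmmEmEmmmEmEmmmEmmmEmEmmmEm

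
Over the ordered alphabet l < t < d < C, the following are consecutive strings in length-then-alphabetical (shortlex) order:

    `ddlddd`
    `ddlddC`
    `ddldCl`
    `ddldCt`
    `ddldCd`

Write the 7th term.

Advancing 2 positions from ddldCd through ddldCd → ddldCC reaches term 7.

ddlCll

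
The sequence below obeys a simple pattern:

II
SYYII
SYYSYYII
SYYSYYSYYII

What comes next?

Each term is the previous one with SYY prepended.
So the next term is SYY·SYYSYYSYYII.

SYYSYYSYYSYYII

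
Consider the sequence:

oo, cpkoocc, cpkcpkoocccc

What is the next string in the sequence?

Every step adds cpk to the front and cc to the end of the previous string.
Applying this once more to cpkcpkoocccc:

cpkcpkcpkoocccccc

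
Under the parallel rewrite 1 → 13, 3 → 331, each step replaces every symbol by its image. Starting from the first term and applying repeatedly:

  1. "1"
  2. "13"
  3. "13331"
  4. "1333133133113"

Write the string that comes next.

1333133133113331331133313311313331

Applying the rule to each of the 13 symbols of 1333133133113 gives the pieces 13 331 331 331 13 331 331 13 331 331 13 13 331, which concatenate to the answer.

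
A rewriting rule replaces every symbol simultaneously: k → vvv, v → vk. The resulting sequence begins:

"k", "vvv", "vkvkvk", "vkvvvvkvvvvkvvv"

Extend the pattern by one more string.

Rewriting the 15 symbols of vkvvvvkvvvvkvvv one by one yields vk vvv vk vk vk vk vvv vk vk vk vk vvv vk vk vk; concatenated:

vkvvvvkvkvkvkvvvvkvkvkvkvvvvkvkvk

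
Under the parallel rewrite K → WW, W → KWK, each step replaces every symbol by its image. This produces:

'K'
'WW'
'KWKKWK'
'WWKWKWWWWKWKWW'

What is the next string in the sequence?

φ(WWKWKWWWWKWKWW) expands symbol-by-symbol to KWK KWK WW KWK WW KWK KWK KWK KWK WW KWK WW KWK KWK; joining the 14 pieces gives the next term.

KWKKWKWWKWKWWKWKKWKKWKKWKWWKWKWWKWKKWK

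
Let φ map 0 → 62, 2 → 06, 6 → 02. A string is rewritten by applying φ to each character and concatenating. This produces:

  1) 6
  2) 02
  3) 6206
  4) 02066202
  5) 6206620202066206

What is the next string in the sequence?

φ(6206620202066206) expands symbol-by-symbol to 02 06 62 02 02 06 62 06 62 06 62 02 02 06 62 02; joining the 16 pieces gives the next term.

02066202020662066206620202066202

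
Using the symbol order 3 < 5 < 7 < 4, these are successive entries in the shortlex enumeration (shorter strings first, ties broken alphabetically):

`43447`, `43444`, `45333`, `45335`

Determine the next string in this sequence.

45337

Treat 45335 as a base-4 numeral over the given alphabet and add one, carrying through any trailing 4's.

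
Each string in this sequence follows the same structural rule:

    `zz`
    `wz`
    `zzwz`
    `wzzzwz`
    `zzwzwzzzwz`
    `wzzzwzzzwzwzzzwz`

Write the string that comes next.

Each term (from the third on) is the two preceding terms concatenated in order: term 3 = zz·wz = zzwz.
So term 7 is zzwzwzzzwz·wzzzwzzzwzwzzzwz.

zzwzwzzzwzwzzzwzzzwzwzzzwz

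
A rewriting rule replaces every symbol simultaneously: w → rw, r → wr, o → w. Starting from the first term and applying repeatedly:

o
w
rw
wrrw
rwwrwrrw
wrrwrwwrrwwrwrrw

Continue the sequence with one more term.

Replace each of the 16 characters of wrrwrwwrrwwrwrrw in place — rw wr wr rw wr rw rw wr wr rw rw wr rw wr wr rw — and concatenate.

rwwrwrrwwrrwrwwrwrrwrwwrrwwrwrrw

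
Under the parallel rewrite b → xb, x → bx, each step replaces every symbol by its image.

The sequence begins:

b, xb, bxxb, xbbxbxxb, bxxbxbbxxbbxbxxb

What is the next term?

xbbxbxxbbxxbxbbxbxxbxbbxxbbxbxxb

Applying the rule to each of the 16 symbols of bxxbxbbxxbbxbxxb gives the pieces xb bx bx xb bx xb xb bx bx xb xb bx xb bx bx xb, which concatenate to the answer.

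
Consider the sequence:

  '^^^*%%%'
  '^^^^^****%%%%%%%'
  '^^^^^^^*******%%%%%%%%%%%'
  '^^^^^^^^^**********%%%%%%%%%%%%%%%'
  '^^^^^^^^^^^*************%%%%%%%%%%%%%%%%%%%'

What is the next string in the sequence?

^^^^^^^^^^^^^****************%%%%%%%%%%%%%%%%%%%%%%%

The n-th term is 2n+1 ^'s then 3n-2 *'s then 4n-1 %'s (n = 1, 2, …).
Setting n = 6 gives 13, 16, 23 characters in each block.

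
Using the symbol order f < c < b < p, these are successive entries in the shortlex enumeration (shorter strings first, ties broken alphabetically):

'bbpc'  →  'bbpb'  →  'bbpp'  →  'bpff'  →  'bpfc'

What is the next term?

bpfb

The successor of bpfc increments the rightmost position that isn't already p and resets every position after it to f.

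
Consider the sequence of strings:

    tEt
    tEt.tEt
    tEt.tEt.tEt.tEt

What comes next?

tEt.tEt.tEt.tEt.tEt.tEt.tEt.tEt

Every step duplicates the string with '.' between the halves.
So the next term is two copies of tEt.tEt.tEt.tEt with '.' between the halves.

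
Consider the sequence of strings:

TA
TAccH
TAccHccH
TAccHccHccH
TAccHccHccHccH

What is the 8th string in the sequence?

TAccHccHccHccHccHccHccH

Each term is the previous one with ccH appended.
From TAccHccHccHccH, 3 further steps: TAccHccHccHccH → TAccHccHccHccHccH → TAccHccHccHccHccHccH → (answer).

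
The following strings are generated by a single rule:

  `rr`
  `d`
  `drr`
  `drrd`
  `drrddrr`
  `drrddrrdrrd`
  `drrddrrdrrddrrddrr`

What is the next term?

drrddrrdrrddrrddrrdrrddrrdrrd

Each term (from the third on) is the previous term followed by the one before it: term 3 = d·rr = drr.
So term 8 is drrddrrdrrddrrddrr·drrddrrdrrd.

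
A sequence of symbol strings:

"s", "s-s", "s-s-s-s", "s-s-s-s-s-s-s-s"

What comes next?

Each string is two copies of the previous one joined by '-'.
One more doubling of s-s-s-s-s-s-s-s gives the answer.

s-s-s-s-s-s-s-s-s-s-s-s-s-s-s-s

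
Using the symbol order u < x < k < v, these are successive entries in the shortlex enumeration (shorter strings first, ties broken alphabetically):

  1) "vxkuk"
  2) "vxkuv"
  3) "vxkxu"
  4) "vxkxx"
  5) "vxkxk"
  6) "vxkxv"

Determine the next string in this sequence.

vxkku

Treat vxkxv as a base-4 numeral over the given alphabet and add one, carrying through any trailing v's.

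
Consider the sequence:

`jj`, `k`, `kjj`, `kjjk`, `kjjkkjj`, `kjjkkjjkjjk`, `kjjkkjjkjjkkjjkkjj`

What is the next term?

From term 3 onward, concatenate the last term with the second-to-last: k·jj = kjj, kjj·k = kjjk, …
Continuing: kjjkkjjkjjkkjjkkjj · kjjkkjjkjjk gives term 8.

kjjkkjjkjjkkjjkkjjkjjkkjjkjjk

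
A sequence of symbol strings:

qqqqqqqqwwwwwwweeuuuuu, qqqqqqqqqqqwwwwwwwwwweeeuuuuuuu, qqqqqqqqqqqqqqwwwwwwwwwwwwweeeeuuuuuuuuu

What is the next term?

Each string has the form q^{3n+2} w^{3n+1} e^{n} u^{2n+1}, where the shown terms are n = 2, 3, 4.
Setting n = 5 gives 17, 16, 5, 11 characters in each block.

qqqqqqqqqqqqqqqqqwwwwwwwwwwwwwwwweeeeeuuuuuuuuuuu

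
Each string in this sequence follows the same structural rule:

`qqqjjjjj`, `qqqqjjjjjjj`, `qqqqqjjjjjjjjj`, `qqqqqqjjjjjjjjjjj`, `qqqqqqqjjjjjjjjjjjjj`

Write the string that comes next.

The n-th term is n+1 q's then 2n+1 j's, where the shown terms are n = 2, 3, 4, 5, 6.
For the next term, n = 7, so the run lengths are 8, 15.

qqqqqqqqjjjjjjjjjjjjjjj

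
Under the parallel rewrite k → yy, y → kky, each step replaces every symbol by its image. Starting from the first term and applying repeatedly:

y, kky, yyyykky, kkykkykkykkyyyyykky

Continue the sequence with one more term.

yyyykkyyyyykkyyyyykkyyyyykkykkykkykkykkyyyyykky

Applying the rule to each of the 19 symbols of kkykkykkykkyyyyykky gives the pieces yy yy kky yy yy kky yy yy kky yy yy kky kky kky kky kky yy yy kky, which concatenate to the answer.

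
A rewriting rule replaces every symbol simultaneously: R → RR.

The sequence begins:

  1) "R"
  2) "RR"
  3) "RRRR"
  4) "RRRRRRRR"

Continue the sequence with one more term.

Rewriting each symbol of RRRRRRRR: R→RR, R→RR, R→RR, R→RR, R→RR, R→RR, R→RR, R→RR, which concatenates to RR RR RR RR RR RR RR RR.

RRRRRRRRRRRRRRRR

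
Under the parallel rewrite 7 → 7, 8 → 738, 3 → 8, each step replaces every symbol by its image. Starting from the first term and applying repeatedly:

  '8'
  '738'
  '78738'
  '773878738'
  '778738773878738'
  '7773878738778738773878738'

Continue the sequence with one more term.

Rewriting the 25 symbols of 7773878738778738773878738 one by one yields 7 7 7 8 738 7 738 7 8 738 7 7 738 7 8 738 7 7 8 738 7 738 7 8 738; concatenated:

77787387738787387773878738778738773878738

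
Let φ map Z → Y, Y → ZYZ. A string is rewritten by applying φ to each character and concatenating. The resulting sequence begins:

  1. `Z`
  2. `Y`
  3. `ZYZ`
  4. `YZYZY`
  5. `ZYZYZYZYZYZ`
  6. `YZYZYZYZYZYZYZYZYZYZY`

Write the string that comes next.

ZYZYZYZYZYZYZYZYZYZYZYZYZYZYZYZYZYZYZYZYZYZ

Applying the rule to each of the 21 symbols of YZYZYZYZYZYZYZYZYZYZY gives the pieces ZYZ Y ZYZ Y ZYZ Y ZYZ Y ZYZ Y ZYZ Y ZYZ Y ZYZ Y ZYZ Y ZYZ Y ZYZ, which concatenate to the answer.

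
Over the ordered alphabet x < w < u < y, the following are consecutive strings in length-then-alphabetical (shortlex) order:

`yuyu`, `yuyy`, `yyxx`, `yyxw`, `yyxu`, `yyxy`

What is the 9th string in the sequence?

Stepping forward 3 times from yyxy: yyxy → yywx → yyww, then the target.

yywu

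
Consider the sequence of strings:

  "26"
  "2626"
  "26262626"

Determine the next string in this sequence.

2626262626262626

Every step duplicates the string.
So the next term is two copies of 26262626.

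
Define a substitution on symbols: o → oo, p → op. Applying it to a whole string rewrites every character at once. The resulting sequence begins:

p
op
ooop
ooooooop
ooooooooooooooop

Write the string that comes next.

ooooooooooooooooooooooooooooooop

φ(ooooooooooooooop) expands symbol-by-symbol to oo oo oo oo oo oo oo oo oo oo oo oo oo oo oo op; joining the 16 pieces gives the next term.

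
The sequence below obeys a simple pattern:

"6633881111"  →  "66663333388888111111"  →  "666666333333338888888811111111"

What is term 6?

666666666666333333333333333338888888888888888811111111111111

Each string has the form 6^{2n} 3^{3n-1} 8^{3n-1} 1^{2n+2} (n = 1, 2, …).
For term 6, n = 6, so the run lengths are 12, 17, 17, 14.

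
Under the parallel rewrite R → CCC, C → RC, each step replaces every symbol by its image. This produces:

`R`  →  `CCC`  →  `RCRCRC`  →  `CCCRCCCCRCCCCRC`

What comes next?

Applying the rule to each of the 15 symbols of CCCRCCCCRCCCCRC gives the pieces RC RC RC CCC RC RC RC RC CCC RC RC RC RC CCC RC, which concatenate to the answer.

RCRCRCCCCRCRCRCRCCCCRCRCRCRCCCCRC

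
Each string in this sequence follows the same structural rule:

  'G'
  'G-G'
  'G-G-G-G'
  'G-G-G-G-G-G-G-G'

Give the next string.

Every step duplicates the string with '-' between the halves.
Doubling G-G-G-G-G-G-G-G with '-' between the halves:

G-G-G-G-G-G-G-G-G-G-G-G-G-G-G-G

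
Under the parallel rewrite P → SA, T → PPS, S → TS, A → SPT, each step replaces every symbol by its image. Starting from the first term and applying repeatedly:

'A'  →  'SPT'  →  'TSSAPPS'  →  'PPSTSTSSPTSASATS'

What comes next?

Applying the rule to each of the 16 symbols of PPSTSTSSPTSASATS gives the pieces SA SA TS PPS TS PPS TS TS SA PPS TS SPT TS SPT PPS TS, which concatenate to the answer.

SASATSPPSTSPPSTSTSSAPPSTSSPTTSSPTPPSTS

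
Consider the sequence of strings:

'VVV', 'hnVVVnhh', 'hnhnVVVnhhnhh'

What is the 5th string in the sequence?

hnhnhnhnVVVnhhnhhnhhnhh

Every step adds hn to the front and nhh to the end of the previous string.
From hnhnVVVnhhnhh, 2 further steps: hnhnVVVnhhnhh → hnhnhnVVVnhhnhhnhh → (answer).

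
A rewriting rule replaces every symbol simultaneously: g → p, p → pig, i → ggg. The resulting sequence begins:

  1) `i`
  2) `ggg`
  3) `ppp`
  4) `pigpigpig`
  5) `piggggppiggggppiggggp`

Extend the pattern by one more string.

Applying the rule to each of the 21 symbols of piggggppiggggppiggggp gives the pieces pig ggg p p p p pig pig ggg p p p p pig pig ggg p p p p pig, which concatenate to the answer.

piggggpppppigpiggggpppppigpiggggpppppig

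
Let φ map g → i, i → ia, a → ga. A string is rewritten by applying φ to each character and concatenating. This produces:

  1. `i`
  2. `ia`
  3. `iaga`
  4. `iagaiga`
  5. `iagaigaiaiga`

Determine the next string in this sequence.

Expanding iagaigaiaiga: i→ia, a→ga, g→i, a→ga, i→ia, g→i, a→ga, i→ia, a→ga, i→ia, g→i, a→ga. Concatenated: ia ga i ga ia i ga ia ga ia i ga.

iagaigaiaigaiagaiaiga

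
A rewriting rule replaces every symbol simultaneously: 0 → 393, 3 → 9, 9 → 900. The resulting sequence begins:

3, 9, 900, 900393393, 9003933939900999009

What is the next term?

Rewriting the 19 symbols of 9003933939900999009 one by one yields 900 393 393 9 900 9 9 900 9 900 900 393 393 900 900 900 393 393 900; concatenated:

9003933939900999009900900393393900900900393393900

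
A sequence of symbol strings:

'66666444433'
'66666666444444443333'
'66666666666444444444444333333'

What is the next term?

Reading off run lengths: 6 runs 5, 8, 11; 4 runs 4, 8, 12; 3 runs 2, 4, 6 — each is linear in n (n = 1, 2, …).
For the next term, n = 4, so the run lengths are 14, 16, 8.

66666666666666444444444444444433333333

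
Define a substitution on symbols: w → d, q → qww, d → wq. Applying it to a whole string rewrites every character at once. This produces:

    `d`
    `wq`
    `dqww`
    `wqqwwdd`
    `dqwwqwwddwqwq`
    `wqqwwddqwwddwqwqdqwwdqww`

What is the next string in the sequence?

Replace each of the 24 characters of wqqwwddqwwddwqwqdqwwdqww in place — d qww qww d d wq wq qww d d wq wq d qww d qww wq qww d d wq qww d d — and concatenate.

dqwwqwwddwqwqqwwddwqwqdqwwdqwwwqqwwddwqqwwdd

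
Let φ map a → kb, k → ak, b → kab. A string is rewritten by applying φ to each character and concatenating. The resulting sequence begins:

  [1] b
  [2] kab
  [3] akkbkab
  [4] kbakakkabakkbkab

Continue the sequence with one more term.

Replace each of the 16 characters of kbakakkabakkbkab in place — ak kab kb ak kb ak ak kb kab kb ak ak kab ak kb kab — and concatenate.

akkabkbakkbakakkbkabkbakakkabakkbkab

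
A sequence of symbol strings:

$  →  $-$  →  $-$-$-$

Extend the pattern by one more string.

Every step duplicates the string with '-' between the halves.
One more doubling of $-$-$-$ gives the answer.

$-$-$-$-$-$-$-$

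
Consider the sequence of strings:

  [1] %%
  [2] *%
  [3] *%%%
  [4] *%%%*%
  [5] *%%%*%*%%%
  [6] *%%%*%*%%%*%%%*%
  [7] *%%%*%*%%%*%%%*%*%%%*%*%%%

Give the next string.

*%%%*%*%%%*%%%*%*%%%*%*%%%*%%%*%*%%%*%%%*%

From term 3 onward, concatenate the last term with the second-to-last: *%·%% = *%%%, *%%%·*% = *%%%*%, …
So term 8 is *%%%*%*%%%*%%%*%*%%%*%*%%%·*%%%*%*%%%*%%%*%.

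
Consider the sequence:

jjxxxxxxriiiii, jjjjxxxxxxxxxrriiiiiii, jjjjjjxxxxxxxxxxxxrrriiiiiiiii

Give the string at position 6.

jjjjjjjjjjjjxxxxxxxxxxxxxxxxxxxxxrrrrrriiiiiiiiiiiiiii

Reading off run lengths: j runs 2, 4, 6; x runs 6, 9, 12; r runs 1, 2, 3; i runs 5, 7, 9 — each is linear in n, where the shown terms are n = 2, 3, 4.
At n = 7 the blocks have lengths 12, 21, 6, 15.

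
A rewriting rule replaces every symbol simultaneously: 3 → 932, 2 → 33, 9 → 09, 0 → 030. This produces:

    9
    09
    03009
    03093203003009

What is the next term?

030932030099323303093203003093203003009

Replace each of the 14 characters of 03093203003009 in place — 030 932 030 09 932 33 030 932 030 030 932 030 030 09 — and concatenate.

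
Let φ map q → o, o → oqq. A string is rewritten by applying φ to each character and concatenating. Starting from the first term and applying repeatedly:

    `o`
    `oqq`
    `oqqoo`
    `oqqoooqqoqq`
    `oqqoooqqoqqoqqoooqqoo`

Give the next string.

Rewriting the 21 symbols of oqqoooqqoqqoqqoooqqoo one by one yields oqq o o oqq oqq oqq o o oqq o o oqq o o oqq oqq oqq o o oqq oqq; concatenated:

oqqoooqqoqqoqqoooqqoooqqoooqqoqqoqqoooqqoqq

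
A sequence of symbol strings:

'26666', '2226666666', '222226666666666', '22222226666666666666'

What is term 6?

Reading off run lengths: 2 runs 1, 3, 5, 7; 6 runs 4, 7, 10, 13 — each is linear in n (n = 1, 2, …).
At n = 6 the blocks have lengths 11, 19.

222222222226666666666666666666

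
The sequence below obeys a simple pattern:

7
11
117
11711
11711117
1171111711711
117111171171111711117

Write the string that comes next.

This is a Fibonacci-style word recurrence s(k) = s(k−1)·s(k−2): e.g. 11·7 = 117.
The next term joins 117111171171111711117 and 1171111711711.

1171111711711117111171171111711711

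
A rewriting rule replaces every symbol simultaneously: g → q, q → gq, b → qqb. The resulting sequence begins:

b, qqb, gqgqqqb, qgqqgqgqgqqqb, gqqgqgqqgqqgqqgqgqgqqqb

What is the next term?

qgqgqqgqqgqgqqgqgqqgqgqqgqqgqqgqgqgqqqb

Replace each of the 23 characters of gqqgqgqqgqqgqqgqgqgqqqb in place — q gq gq q gq q gq gq q gq gq q gq gq q gq q gq q gq gq gq qqb — and concatenate.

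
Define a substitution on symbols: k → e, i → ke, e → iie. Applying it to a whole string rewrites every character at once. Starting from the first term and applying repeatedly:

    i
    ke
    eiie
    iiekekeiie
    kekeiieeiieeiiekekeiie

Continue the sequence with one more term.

Replace each of the 22 characters of kekeiieeiieeiiekekeiie in place — e iie e iie ke ke iie iie ke ke iie iie ke ke iie e iie e iie ke ke iie — and concatenate.

eiieeiiekekeiieiiekekeiieiiekekeiieeiieeiiekekeiie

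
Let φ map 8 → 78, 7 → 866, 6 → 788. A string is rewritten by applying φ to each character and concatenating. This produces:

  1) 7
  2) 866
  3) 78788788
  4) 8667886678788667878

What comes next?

Rewriting the 19 symbols of 8667886678788667878 one by one yields 78 788 788 866 78 78 788 788 866 78 866 78 78 788 788 866 78 866 78; concatenated:

7878878886678787887888667886678787887888667886678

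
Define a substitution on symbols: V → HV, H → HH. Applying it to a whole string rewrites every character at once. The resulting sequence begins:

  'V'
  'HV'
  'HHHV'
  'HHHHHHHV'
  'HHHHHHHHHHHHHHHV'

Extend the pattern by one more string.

φ(HHHHHHHHHHHHHHHV) expands symbol-by-symbol to HH HH HH HH HH HH HH HH HH HH HH HH HH HH HH HV; joining the 16 pieces gives the next term.

HHHHHHHHHHHHHHHHHHHHHHHHHHHHHHHV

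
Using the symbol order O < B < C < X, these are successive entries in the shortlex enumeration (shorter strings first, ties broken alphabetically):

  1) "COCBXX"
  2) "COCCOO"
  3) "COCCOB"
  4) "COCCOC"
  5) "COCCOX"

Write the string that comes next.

COCCBO

The successor of COCCOX increments the rightmost position that isn't already X and resets every position after it to O.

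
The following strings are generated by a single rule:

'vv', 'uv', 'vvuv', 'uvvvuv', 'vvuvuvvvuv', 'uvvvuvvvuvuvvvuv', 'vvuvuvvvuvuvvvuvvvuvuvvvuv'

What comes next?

From term 3 onward, concatenate the second-to-last term with the last: vv·uv = vvuv, uv·vvuv = uvvvuv, …
The next term joins uvvvuvvvuvuvvvuv and vvuvuvvvuvuvvvuvvvuvuvvvuv.

uvvvuvvvuvuvvvuvvvuvuvvvuvuvvvuvvvuvuvvvuv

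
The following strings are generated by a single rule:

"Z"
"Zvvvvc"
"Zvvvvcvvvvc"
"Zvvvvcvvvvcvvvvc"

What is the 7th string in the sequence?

Every step adds vvvvc to the end: s(k+1) = s(k)·vvvvc.
From Zvvvvcvvvvcvvvvc, 3 further steps: Zvvvvcvvvvcvvvvc → Zvvvvcvvvvcvvvvcvvvvc → Zvvvvcvvvvcvvvvcvvvvcvvvvc → (answer).

Zvvvvcvvvvcvvvvcvvvvcvvvvcvvvvc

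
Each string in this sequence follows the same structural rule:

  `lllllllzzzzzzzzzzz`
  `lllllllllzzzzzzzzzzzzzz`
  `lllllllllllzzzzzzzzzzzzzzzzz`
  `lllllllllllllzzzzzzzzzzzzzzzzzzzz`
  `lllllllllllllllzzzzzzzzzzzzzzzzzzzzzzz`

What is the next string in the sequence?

The n-th term is 2n+1 l's then 3n+2 z's, where the shown terms are n = 3, 4, 5, 6, 7.
At n = 8 the blocks have lengths 17, 26.

lllllllllllllllllzzzzzzzzzzzzzzzzzzzzzzzzzz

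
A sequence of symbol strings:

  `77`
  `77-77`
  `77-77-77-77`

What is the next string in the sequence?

Each string is two copies of the previous one joined by '-'.
One more doubling of 77-77-77-77 gives the answer.

77-77-77-77-77-77-77-77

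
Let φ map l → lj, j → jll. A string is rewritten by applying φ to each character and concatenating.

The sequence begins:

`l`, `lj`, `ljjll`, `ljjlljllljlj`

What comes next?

Apply φ to ljjlljllljlj symbol by symbol: l→lj, j→jll, j→jll, l→lj, l→lj, j→jll, l→lj, l→lj, l→lj, j→jll, l→lj, j→jll; joined: lj jll jll lj lj jll lj lj lj jll lj jll.

ljjlljllljljjllljljljjllljjll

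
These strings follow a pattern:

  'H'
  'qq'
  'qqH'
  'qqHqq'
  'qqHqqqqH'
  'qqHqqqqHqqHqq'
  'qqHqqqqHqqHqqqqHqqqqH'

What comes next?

This is a Fibonacci-style word recurrence s(k) = s(k−1)·s(k−2): e.g. qq·H = qqH.
The next term joins qqHqqqqHqqHqqqqHqqqqH and qqHqqqqHqqHqq.

qqHqqqqHqqHqqqqHqqqqHqqHqqqqHqqHqq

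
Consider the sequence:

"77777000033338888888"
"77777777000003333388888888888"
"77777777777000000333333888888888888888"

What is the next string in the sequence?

The n-th term is 3n-1 7's then n+2 0's then n+2 3's then 4n-1 8's, where the shown terms are n = 2, 3, 4.
Setting n = 5 gives 14, 7, 7, 19 characters in each block.

77777777777777000000033333338888888888888888888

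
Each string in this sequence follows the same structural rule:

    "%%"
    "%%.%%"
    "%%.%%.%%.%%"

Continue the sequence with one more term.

%%.%%.%%.%%.%%.%%.%%.%%

Each string is two copies of the previous one joined by '.'.
One more doubling of %%.%%.%%.%% gives the answer.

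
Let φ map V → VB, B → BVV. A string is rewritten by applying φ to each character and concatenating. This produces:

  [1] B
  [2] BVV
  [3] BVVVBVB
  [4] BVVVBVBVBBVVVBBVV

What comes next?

Applying the rule to each of the 17 symbols of BVVVBVBVBBVVVBBVV gives the pieces BVV VB VB VB BVV VB BVV VB BVV BVV VB VB VB BVV BVV VB VB, which concatenate to the answer.

BVVVBVBVBBVVVBBVVVBBVVBVVVBVBVBBVVBVVVBVB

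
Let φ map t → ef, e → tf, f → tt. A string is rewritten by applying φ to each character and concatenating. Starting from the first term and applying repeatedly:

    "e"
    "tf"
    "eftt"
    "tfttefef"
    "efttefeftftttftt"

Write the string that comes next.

tfttefeftftttfttefttefefefttefef

φ(efttefeftftttftt) expands symbol-by-symbol to tf tt ef ef tf tt tf tt ef tt ef ef ef tt ef ef; joining the 16 pieces gives the next term.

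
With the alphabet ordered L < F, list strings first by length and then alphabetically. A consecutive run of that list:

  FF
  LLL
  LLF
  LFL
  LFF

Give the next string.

FLL

Find the rightmost character of LFF below F, bump it to the next letter, and reset everything to its right to L.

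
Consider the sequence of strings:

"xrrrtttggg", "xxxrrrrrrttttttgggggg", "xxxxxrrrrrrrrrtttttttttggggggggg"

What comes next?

Each string has the form x^{2n-1} r^{3n} t^{3n} g^{3n} (n = 1, 2, …).
For the next term, n = 4, so the run lengths are 7, 12, 12, 12.

xxxxxxxrrrrrrrrrrrrttttttttttttgggggggggggg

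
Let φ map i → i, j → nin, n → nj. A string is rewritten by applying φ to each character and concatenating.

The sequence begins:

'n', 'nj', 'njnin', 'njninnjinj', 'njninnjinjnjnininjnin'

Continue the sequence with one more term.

njninnjinjnjnininjninnjninnjinjinjninnjinj

Replace each of the 21 characters of njninnjinjnjnininjnin in place — nj nin nj i nj nj nin i nj nin nj nin nj i nj i nj nin nj i nj — and concatenate.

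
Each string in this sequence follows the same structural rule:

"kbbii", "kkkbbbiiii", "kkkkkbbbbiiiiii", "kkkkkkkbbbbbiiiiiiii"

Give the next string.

Each string has the form k^{2n-1} b^{n+1} i^{2n} (n = 1, 2, …).
Setting n = 5 gives 9, 6, 10 characters in each block.

kkkkkkkkkbbbbbbiiiiiiiiii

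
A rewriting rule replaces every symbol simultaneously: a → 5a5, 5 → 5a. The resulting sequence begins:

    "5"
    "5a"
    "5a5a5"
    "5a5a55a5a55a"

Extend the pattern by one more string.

5a5a55a5a55a5a5a55a5a55a5a5a5

Rewriting each symbol of 5a5a55a5a55a: 5→5a, a→5a5, 5→5a, a→5a5, 5→5a, 5→5a, a→5a5, 5→5a, a→5a5, 5→5a, 5→5a, a→5a5, which concatenates to 5a 5a5 5a 5a5 5a 5a 5a5 5a 5a5 5a 5a 5a5.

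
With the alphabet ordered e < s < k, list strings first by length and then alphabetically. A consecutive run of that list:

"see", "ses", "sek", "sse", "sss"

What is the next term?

ssk

The successor of sss increments the rightmost position that isn't already k and resets every position after it to e.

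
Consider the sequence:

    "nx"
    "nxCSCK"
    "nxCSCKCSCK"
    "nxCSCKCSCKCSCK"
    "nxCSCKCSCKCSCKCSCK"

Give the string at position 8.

The strings grow by a fixed suffix CSCK each time.
From nxCSCKCSCKCSCKCSCK, 3 further steps: nxCSCKCSCKCSCKCSCK → nxCSCKCSCKCSCKCSCKCSCK → nxCSCKCSCKCSCKCSCKCSCKCSCK → (answer).

nxCSCKCSCKCSCKCSCKCSCKCSCKCSCK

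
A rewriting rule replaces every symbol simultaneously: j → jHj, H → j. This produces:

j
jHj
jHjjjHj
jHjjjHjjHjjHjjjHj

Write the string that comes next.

jHjjjHjjHjjHjjjHjjHjjjHjjHjjjHjjHjjHjjjHj

Applying the rule to each of the 17 symbols of jHjjjHjjHjjHjjjHj gives the pieces jHj j jHj jHj jHj j jHj jHj j jHj jHj j jHj jHj jHj j jHj, which concatenate to the answer.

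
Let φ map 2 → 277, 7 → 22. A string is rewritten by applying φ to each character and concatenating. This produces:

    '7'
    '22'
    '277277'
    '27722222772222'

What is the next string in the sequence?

Rewriting the 14 symbols of 27722222772222 one by one yields 277 22 22 277 277 277 277 277 22 22 277 277 277 277; concatenated:

27722222772772772772772222277277277277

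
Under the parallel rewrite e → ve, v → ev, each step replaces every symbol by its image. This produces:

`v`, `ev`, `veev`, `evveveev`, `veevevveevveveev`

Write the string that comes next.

Rewriting the 16 symbols of veevevveevveveev one by one yields ev ve ve ev ve ev ev ve ve ev ev ve ev ve ve ev; concatenated:

evveveevveevevveveevevveevveveev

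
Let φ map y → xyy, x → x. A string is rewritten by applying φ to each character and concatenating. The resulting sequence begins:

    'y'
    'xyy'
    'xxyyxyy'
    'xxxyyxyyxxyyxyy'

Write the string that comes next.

φ(xxxyyxyyxxyyxyy) expands symbol-by-symbol to x x x xyy xyy x xyy xyy x x xyy xyy x xyy xyy; joining the 15 pieces gives the next term.

xxxxyyxyyxxyyxyyxxxyyxyyxxyyxyy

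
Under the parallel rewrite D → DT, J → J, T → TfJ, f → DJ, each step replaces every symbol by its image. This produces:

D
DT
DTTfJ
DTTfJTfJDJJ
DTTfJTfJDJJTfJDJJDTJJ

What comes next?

Rewriting the 21 symbols of DTTfJTfJDJJTfJDJJDTJJ one by one yields DT TfJ TfJ DJ J TfJ DJ J DT J J TfJ DJ J DT J J DT TfJ J J; concatenated:

DTTfJTfJDJJTfJDJJDTJJTfJDJJDTJJDTTfJJJ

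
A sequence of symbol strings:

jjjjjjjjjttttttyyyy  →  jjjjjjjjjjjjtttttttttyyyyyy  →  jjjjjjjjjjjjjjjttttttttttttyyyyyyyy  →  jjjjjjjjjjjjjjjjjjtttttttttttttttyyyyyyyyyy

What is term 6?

Reading off run lengths: j runs 9, 12, 15, 18; t runs 6, 9, 12, 15; y runs 4, 6, 8, 10 — each is linear in n, where the shown terms are n = 2, 3, 4, 5.
At n = 7 the blocks have lengths 24, 21, 14.

jjjjjjjjjjjjjjjjjjjjjjjjtttttttttttttttttttttyyyyyyyyyyyyyy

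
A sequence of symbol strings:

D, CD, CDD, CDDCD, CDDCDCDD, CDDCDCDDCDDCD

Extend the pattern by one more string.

CDDCDCDDCDDCDCDDCDCDD

Each term (from the third on) is the previous term followed by the one before it: term 3 = CD·D = CDD.
The next term joins CDDCDCDDCDDCD and CDDCDCDD.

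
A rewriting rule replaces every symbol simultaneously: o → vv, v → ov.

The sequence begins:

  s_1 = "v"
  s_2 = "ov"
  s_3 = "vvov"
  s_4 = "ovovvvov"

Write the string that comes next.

vvovvvovovovvvov

Expanding ovovvvov: o→vv, v→ov, o→vv, v→ov, v→ov, v→ov, o→vv, v→ov. Concatenated: vv ov vv ov ov ov vv ov.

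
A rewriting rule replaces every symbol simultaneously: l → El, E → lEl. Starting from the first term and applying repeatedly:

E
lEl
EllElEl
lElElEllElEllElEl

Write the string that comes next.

EllElEllElEllElElEllElEllElElEllElEllElEl

Applying the rule to each of the 17 symbols of lElElEllElEllElEl gives the pieces El lEl El lEl El lEl El El lEl El lEl El El lEl El lEl El, which concatenate to the answer.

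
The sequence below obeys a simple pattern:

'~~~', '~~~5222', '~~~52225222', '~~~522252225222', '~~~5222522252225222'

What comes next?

Every step adds 5222 to the end: s(k+1) = s(k)·5222.
So the next term is ~~~5222522252225222·5222.

~~~52225222522252225222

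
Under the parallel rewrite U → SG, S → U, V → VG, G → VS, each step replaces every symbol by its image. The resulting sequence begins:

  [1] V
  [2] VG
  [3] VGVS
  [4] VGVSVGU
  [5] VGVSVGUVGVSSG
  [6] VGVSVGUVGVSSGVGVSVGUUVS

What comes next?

VGVSVGUVGVSSGVGVSVGUUVSVGVSVGUVGVSSGSGVGU

Applying the rule to each of the 23 symbols of VGVSVGUVGVSSGVGVSVGUUVS gives the pieces VG VS VG U VG VS SG VG VS VG U U VS VG VS VG U VG VS SG SG VG U, which concatenate to the answer.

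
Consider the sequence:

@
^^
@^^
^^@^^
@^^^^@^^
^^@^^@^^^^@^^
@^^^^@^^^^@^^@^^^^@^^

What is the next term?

This is a Fibonacci-style word recurrence s(k) = s(k−2)·s(k−1): e.g. @·^^ = @^^.
Continuing: ^^@^^@^^^^@^^ · @^^^^@^^^^@^^@^^^^@^^ gives term 8.

^^@^^@^^^^@^^@^^^^@^^^^@^^@^^^^@^^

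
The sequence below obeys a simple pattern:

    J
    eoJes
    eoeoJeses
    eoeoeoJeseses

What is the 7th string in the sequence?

Each term wraps the previous one in eo on the left and es on the right.
From eoeoeoJeseses, 3 further steps: eoeoeoJeseses → eoeoeoeoJeseseses → eoeoeoeoeoJeseseseses → (answer).

eoeoeoeoeoeoJeseseseseses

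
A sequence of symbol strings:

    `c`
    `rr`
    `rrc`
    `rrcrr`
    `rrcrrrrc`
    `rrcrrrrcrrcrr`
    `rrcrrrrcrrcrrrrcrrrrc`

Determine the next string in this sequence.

Each term (from the third on) is the previous term followed by the one before it: term 3 = rr·c = rrc.
So term 8 is rrcrrrrcrrcrrrrcrrrrc·rrcrrrrcrrcrr.

rrcrrrrcrrcrrrrcrrrrcrrcrrrrcrrcrr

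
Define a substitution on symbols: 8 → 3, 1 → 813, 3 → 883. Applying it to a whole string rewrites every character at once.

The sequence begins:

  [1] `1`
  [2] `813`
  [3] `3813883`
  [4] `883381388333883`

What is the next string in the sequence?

Rewriting the 15 symbols of 883381388333883 one by one yields 3 3 883 883 3 813 883 3 3 883 883 883 3 3 883; concatenated:

3388388338138833388388388333883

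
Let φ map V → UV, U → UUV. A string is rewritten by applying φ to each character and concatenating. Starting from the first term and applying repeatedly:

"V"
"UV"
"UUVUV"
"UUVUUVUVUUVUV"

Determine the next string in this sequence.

Rewriting the 13 symbols of UUVUUVUVUUVUV one by one yields UUV UUV UV UUV UUV UV UUV UV UUV UUV UV UUV UV; concatenated:

UUVUUVUVUUVUUVUVUUVUVUUVUUVUVUUVUV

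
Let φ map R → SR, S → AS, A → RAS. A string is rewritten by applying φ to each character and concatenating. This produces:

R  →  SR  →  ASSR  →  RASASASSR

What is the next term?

Rewriting each symbol of RASASASSR: R→SR, A→RAS, S→AS, A→RAS, S→AS, A→RAS, S→AS, S→AS, R→SR, which concatenates to SR RAS AS RAS AS RAS AS AS SR.

SRRASASRASASRASASASSR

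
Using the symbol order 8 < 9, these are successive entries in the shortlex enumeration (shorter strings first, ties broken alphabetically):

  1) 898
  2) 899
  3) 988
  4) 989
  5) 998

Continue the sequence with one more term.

999

Find the rightmost character of 998 below 9, bump it to the next letter, and reset everything to its right to 8.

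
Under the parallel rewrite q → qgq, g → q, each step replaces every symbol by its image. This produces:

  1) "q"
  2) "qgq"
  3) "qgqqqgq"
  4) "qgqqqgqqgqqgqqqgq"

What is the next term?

qgqqqgqqgqqgqqqgqqgqqqgqqgqqqgqqgqqgqqqgq

Applying the rule to each of the 17 symbols of qgqqqgqqgqqgqqqgq gives the pieces qgq q qgq qgq qgq q qgq qgq q qgq qgq q qgq qgq qgq q qgq, which concatenate to the answer.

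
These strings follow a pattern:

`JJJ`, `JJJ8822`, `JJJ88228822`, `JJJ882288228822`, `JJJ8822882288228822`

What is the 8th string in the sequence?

Each term is the previous one with 8822 appended.
From JJJ8822882288228822, 3 further steps: JJJ8822882288228822 → JJJ88228822882288228822 → JJJ882288228822882288228822 → (answer).

JJJ8822882288228822882288228822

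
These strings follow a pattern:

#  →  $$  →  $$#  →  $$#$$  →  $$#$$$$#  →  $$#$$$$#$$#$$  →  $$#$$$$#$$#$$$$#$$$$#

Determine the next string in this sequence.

$$#$$$$#$$#$$$$#$$$$#$$#$$$$#$$#$$

This is a Fibonacci-style word recurrence s(k) = s(k−1)·s(k−2): e.g. $$·# = $$#.
Continuing: $$#$$$$#$$#$$$$#$$$$# · $$#$$$$#$$#$$ gives term 8.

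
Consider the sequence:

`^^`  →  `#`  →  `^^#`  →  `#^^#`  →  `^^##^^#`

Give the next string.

#^^#^^##^^#

From term 3 onward, concatenate the second-to-last term with the last: ^^·# = ^^#, #·^^# = #^^#, …
So term 6 is #^^#·^^##^^#.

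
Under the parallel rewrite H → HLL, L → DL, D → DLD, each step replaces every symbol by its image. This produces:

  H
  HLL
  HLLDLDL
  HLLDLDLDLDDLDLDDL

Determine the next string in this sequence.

HLLDLDLDLDDLDLDDLDLDDLDLDDLDDLDLDDLDLDDLDDL

φ(HLLDLDLDLDDLDLDDL) expands symbol-by-symbol to HLL DL DL DLD DL DLD DL DLD DL DLD DLD DL DLD DL DLD DLD DL; joining the 17 pieces gives the next term.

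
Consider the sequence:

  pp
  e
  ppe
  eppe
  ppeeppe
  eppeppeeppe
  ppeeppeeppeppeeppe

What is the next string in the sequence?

eppeppeeppeppeeppeeppeppeeppe

From term 3 onward, concatenate the second-to-last term with the last: pp·e = ppe, e·ppe = eppe, …
The next term joins eppeppeeppe and ppeeppeeppeppeeppe.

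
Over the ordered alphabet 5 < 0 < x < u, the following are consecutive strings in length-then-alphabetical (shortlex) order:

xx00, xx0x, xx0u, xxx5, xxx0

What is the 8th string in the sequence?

Advancing 3 positions from xxx0 through xxx0 → xxxx → xxxu reaches term 8.

xxu5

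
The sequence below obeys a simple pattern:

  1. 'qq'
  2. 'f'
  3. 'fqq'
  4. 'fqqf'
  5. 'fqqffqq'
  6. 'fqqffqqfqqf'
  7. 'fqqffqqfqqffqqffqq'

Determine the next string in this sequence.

Each term (from the third on) is the previous term followed by the one before it: term 3 = f·qq = fqq.
So term 8 is fqqffqqfqqffqqffqq·fqqffqqfqqf.

fqqffqqfqqffqqffqqfqqffqqfqqf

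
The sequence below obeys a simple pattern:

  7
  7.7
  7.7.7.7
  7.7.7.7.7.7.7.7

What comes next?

7.7.7.7.7.7.7.7.7.7.7.7.7.7.7.7

Every step duplicates the string with '.' between the halves.
So the next term is two copies of 7.7.7.7.7.7.7.7 with '.' between the halves.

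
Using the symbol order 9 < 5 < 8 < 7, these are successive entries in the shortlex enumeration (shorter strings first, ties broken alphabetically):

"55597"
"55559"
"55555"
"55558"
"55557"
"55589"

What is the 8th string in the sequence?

55588

Continuing the enumeration 2 steps past 55589: 55589 → 55585 → (answer).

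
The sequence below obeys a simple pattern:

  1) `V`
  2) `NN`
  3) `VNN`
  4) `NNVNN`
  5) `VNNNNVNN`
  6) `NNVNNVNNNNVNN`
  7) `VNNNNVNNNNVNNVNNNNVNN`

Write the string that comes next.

NNVNNVNNNNVNNVNNNNVNNNNVNNVNNNNVNN

From term 3 onward, concatenate the second-to-last term with the last: V·NN = VNN, NN·VNN = NNVNN, …
So term 8 is NNVNNVNNNNVNN·VNNNNVNNNNVNNVNNNNVNN.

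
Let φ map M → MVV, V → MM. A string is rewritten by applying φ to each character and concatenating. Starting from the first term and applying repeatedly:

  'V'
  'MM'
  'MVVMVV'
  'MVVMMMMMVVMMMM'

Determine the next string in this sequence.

Rewriting the 14 symbols of MVVMMMMMVVMMMM one by one yields MVV MM MM MVV MVV MVV MVV MVV MM MM MVV MVV MVV MVV; concatenated:

MVVMMMMMVVMVVMVVMVVMVVMMMMMVVMVVMVVMVV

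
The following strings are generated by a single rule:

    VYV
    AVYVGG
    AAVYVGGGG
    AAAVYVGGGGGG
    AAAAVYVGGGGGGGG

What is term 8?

s(k+1) = A·s(k)·GG, so each term gains A as a prefix and GG as a suffix.
From AAAAVYVGGGGGGGG, 3 further steps: AAAAVYVGGGGGGGG → AAAAAVYVGGGGGGGGGG → AAAAAAVYVGGGGGGGGGGGG → (answer).

AAAAAAAVYVGGGGGGGGGGGGGG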